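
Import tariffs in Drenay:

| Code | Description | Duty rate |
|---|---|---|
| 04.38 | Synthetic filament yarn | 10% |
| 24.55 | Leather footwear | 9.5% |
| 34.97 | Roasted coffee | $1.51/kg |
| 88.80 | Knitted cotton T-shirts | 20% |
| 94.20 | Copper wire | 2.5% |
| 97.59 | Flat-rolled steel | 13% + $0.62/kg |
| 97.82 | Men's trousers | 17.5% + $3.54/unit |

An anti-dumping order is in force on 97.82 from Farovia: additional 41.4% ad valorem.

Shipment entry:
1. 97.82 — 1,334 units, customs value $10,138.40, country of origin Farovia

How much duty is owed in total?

$10,693.88

Line 1 (97.82, Farovia, 1,334 units, $10,138.40):
Base rate for 97.82 is 17.5% + $3.54/unit.
Additional duty on 97.82 from Farovia: +41.4%. Applied ad valorem rate: 17.5% + 41.4% = 58.9%.
Duty = $10,138.40 × 58.9% + 1,334 × $3.54 = $10,693.88.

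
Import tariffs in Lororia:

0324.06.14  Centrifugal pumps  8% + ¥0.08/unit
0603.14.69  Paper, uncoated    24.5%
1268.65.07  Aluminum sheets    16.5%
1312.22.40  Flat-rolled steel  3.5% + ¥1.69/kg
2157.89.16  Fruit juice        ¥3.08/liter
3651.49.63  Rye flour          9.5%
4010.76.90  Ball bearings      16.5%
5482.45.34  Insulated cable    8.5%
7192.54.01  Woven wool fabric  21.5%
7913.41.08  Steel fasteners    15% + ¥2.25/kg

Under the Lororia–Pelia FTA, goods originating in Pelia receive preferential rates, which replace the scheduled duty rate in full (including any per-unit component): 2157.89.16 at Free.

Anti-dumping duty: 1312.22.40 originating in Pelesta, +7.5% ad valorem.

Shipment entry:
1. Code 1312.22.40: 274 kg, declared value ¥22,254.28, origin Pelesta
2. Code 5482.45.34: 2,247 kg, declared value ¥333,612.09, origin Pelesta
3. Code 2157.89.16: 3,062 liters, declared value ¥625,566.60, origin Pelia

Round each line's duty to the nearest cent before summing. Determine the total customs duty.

¥31,268.06

Line 1 (1312.22.40, Pelesta, 274 kg, ¥22,254.28):
Base rate for 1312.22.40 is 3.5% + ¥1.69/kg.
Additional duty on 1312.22.40 from Pelesta: +7.5%. Applied ad valorem rate: 3.5% + 7.5% = 11%.
Duty = ¥22,254.28 × 11% + 274 × ¥1.69 = ¥2,911.03.
Line 2 (5482.45.34, Pelesta, 2,247 kg, ¥333,612.09):
Base rate for 5482.45.34 is 8.5%.
Duty = ¥333,612.09 × 8.5% = ¥28,357.03.
Line 3 (2157.89.16, Pelia, 3,062 liters, ¥625,566.60):
Base rate for 2157.89.16 is ¥3.08/liter.
Origin Pelia qualifies under the Lororia–Pelia agreement and 2157.89.16 is covered: preferential rate Free applies instead.
Duty = ¥625,566.60 × 0% = ¥0.00.
Total = ¥2,911.03 + ¥28,357.03 + ¥0.00 = ¥31,268.06.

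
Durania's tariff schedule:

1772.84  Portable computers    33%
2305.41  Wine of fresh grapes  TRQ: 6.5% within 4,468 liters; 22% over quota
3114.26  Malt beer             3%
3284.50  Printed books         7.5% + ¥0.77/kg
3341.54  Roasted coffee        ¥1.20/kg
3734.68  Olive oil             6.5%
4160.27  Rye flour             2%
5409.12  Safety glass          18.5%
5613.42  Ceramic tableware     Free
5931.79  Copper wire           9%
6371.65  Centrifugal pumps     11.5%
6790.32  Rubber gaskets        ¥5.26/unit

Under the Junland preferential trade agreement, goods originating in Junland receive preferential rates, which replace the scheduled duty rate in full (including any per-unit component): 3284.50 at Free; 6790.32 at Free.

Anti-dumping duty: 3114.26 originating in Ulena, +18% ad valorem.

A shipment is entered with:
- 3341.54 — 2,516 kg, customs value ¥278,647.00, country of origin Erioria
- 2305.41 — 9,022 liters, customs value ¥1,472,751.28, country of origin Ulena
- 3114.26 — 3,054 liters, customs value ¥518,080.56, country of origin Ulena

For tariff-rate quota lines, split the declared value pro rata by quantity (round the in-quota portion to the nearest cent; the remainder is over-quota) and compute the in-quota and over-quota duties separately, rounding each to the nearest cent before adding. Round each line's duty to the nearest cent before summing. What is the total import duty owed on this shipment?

Line 1 (3341.54, Erioria, 2,516 kg, ¥278,647.00):
Base rate for 3341.54 is ¥1.20/kg.
Duty = 2,516 × ¥1.20 = ¥3,019.20.
Line 2 (2305.41, Ulena, 9,022 liters, ¥1,472,751.28):
Code 2305.41 is under a tariff-rate quota (threshold 4,468 liters). In-quota: 4,468 liters at 6.5%; over-quota: 4,554 liters at 22%.
Pro-rata value split: in-quota = ¥1,472,751.28 × 4,468/9,022 = ¥729,356.32; over-quota = ¥1,472,751.28 − ¥729,356.32 = ¥743,394.96.
In-quota duty = ¥729,356.32 × 6.5% = ¥47,408.16. Over-quota duty = ¥743,394.96 × 22% = ¥163,546.89.
Line duty = ¥47,408.16 + ¥163,546.89 = ¥210,955.05.
Line 3 (3114.26, Ulena, 3,054 liters, ¥518,080.56):
Base rate for 3114.26 is 3%.
Additional duty on 3114.26 from Ulena: +18%. Applied ad valorem rate: 3% + 18% = 21%.
Duty = ¥518,080.56 × 21% = ¥108,796.92.
Total = ¥3,019.20 + ¥210,955.05 + ¥108,796.92 = ¥322,771.17.

¥322,771.17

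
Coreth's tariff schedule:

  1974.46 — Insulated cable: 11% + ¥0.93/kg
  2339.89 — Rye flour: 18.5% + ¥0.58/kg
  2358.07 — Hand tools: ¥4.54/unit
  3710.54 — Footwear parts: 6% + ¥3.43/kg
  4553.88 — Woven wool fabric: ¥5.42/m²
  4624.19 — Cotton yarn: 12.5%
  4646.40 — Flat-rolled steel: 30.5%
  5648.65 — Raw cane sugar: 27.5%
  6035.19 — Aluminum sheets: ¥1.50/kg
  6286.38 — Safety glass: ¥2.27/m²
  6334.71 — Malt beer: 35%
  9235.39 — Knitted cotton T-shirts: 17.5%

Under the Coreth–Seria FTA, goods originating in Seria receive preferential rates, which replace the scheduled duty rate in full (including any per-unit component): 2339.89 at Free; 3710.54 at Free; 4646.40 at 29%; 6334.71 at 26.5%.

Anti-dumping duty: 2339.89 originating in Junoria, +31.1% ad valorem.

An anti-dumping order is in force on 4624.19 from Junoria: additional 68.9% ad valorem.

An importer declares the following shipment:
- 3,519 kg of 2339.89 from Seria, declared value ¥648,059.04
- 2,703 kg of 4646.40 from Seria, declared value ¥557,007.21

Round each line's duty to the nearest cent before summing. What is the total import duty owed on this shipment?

Line 1 (2339.89, Seria, 3,519 kg, ¥648,059.04):
Base rate for 2339.89 is 18.5% + ¥0.58/kg.
Origin Seria qualifies under the Coreth–Seria agreement and 2339.89 is covered: preferential rate Free applies instead.
The additional-duty order on 2339.89 targets Junoria, not Seria; it does not apply.
Duty = ¥648,059.04 × 0% = ¥0.00.
Line 2 (4646.40, Seria, 2,703 kg, ¥557,007.21):
Base rate for 4646.40 is 30.5%.
Origin Seria qualifies under the Coreth–Seria agreement and 4646.40 is covered: preferential rate 29% applies instead.
Duty = ¥557,007.21 × 29% = ¥161,532.09.
Total = ¥0.00 + ¥161,532.09 = ¥161,532.09.

¥161,532.09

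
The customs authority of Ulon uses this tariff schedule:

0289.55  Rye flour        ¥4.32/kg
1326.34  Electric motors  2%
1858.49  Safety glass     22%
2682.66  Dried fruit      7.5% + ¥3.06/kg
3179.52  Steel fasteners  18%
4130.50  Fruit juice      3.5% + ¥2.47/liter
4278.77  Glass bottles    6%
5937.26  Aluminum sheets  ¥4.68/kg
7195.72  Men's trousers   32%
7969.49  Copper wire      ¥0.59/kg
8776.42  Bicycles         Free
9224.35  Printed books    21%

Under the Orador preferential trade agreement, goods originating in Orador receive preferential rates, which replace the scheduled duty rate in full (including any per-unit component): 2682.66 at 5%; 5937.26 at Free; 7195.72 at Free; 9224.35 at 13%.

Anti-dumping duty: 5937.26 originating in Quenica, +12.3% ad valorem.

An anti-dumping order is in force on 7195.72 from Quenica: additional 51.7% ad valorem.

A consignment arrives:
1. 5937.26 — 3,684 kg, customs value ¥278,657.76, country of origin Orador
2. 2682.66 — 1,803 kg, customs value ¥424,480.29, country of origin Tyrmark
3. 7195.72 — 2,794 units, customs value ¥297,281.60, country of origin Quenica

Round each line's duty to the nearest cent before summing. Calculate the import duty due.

¥286,177.90

Line 1 (5937.26, Orador, 3,684 kg, ¥278,657.76):
Base rate for 5937.26 is ¥4.68/kg.
Origin Orador qualifies under the Ulon–Orador agreement and 5937.26 is covered: preferential rate Free applies instead.
The additional-duty order on 5937.26 targets Quenica, not Orador; it does not apply.
Duty = ¥278,657.76 × 0% = ¥0.00.
Line 2 (2682.66, Tyrmark, 1,803 kg, ¥424,480.29):
Base rate for 2682.66 is 7.5% + ¥3.06/kg.
2682.66 has an FTA preferential rate, but origin Tyrmark is not Orador; base rate stands.
Duty = ¥424,480.29 × 7.5% + 1,803 × ¥3.06 = ¥37,353.20.
Line 3 (7195.72, Quenica, 2,794 units, ¥297,281.60):
Base rate for 7195.72 is 32%.
7195.72 has an FTA preferential rate, but origin Quenica is not Orador; base rate stands.
Additional duty on 7195.72 from Quenica: +51.7%. Applied ad valorem rate: 32% + 51.7% = 83.7%.
Duty = ¥297,281.60 × 83.7% = ¥248,824.70.
Total = ¥0.00 + ¥37,353.20 + ¥248,824.70 = ¥286,177.90.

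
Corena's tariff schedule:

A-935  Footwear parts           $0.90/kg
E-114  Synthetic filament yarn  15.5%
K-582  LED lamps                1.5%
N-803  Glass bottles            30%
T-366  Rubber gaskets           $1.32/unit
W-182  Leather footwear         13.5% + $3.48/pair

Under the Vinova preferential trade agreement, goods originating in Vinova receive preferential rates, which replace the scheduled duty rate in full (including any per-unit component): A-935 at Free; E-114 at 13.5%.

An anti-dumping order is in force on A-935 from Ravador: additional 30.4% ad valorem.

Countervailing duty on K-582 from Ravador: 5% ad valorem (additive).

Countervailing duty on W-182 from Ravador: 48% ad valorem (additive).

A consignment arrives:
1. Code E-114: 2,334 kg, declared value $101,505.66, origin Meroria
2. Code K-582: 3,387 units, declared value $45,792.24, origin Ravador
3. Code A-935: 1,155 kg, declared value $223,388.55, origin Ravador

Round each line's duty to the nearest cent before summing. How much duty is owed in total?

Line 1 (E-114, Meroria, 2,334 kg, $101,505.66):
Base rate for E-114 is 15.5%.
E-114 has an FTA preferential rate, but origin Meroria is not Vinova; base rate stands.
Duty = $101,505.66 × 15.5% = $15,733.38.
Line 2 (K-582, Ravador, 3,387 units, $45,792.24):
Base rate for K-582 is 1.5%.
Additional duty on K-582 from Ravador: +5%. Applied ad valorem rate: 1.5% + 5% = 6.5%.
Duty = $45,792.24 × 6.5% = $2,976.50.
Line 3 (A-935, Ravador, 1,155 kg, $223,388.55):
Base rate for A-935 is $0.90/kg.
A-935 has an FTA preferential rate, but origin Ravador is not Vinova; base rate stands.
Additional duty on A-935 from Ravador: +30.4% ad valorem. Applied ad valorem rate = 30.4%.
Duty = $223,388.55 × 30.4% + 1,155 × $0.90 = $68,949.62.
Total = $15,733.38 + $2,976.50 + $68,949.62 = $87,659.50.

$87,659.50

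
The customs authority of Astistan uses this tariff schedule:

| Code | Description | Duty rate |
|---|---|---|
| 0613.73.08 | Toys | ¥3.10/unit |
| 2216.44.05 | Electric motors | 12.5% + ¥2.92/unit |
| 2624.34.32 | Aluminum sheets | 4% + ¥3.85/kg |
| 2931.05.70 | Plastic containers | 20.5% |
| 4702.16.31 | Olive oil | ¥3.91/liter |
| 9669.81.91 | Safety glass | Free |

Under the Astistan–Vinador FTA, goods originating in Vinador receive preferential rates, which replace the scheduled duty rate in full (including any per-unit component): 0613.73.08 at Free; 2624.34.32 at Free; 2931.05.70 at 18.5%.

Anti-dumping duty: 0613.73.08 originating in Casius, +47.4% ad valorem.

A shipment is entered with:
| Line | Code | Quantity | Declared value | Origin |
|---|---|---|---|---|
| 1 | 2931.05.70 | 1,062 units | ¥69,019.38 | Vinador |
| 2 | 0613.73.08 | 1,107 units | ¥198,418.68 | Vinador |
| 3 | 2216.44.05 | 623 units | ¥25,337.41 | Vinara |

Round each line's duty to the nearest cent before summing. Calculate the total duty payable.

¥17,754.93

Line 1 (2931.05.70, Vinador, 1,062 units, ¥69,019.38):
Base rate for 2931.05.70 is 20.5%.
Origin Vinador qualifies under the Astistan–Vinador agreement and 2931.05.70 is covered: preferential rate 18.5% applies instead.
Duty = ¥69,019.38 × 18.5% = ¥12,768.59.
Line 2 (0613.73.08, Vinador, 1,107 units, ¥198,418.68):
Base rate for 0613.73.08 is ¥3.10/unit.
Origin Vinador qualifies under the Astistan–Vinador agreement and 0613.73.08 is covered: preferential rate Free applies instead.
The additional-duty order on 0613.73.08 targets Casius, not Vinador; it does not apply.
Duty = ¥198,418.68 × 0% = ¥0.00.
Line 3 (2216.44.05, Vinara, 623 units, ¥25,337.41):
Base rate for 2216.44.05 is 12.5% + ¥2.92/unit.
Duty = ¥25,337.41 × 12.5% + 623 × ¥2.92 = ¥4,986.34.
Total = ¥12,768.59 + ¥0.00 + ¥4,986.34 = ¥17,754.93.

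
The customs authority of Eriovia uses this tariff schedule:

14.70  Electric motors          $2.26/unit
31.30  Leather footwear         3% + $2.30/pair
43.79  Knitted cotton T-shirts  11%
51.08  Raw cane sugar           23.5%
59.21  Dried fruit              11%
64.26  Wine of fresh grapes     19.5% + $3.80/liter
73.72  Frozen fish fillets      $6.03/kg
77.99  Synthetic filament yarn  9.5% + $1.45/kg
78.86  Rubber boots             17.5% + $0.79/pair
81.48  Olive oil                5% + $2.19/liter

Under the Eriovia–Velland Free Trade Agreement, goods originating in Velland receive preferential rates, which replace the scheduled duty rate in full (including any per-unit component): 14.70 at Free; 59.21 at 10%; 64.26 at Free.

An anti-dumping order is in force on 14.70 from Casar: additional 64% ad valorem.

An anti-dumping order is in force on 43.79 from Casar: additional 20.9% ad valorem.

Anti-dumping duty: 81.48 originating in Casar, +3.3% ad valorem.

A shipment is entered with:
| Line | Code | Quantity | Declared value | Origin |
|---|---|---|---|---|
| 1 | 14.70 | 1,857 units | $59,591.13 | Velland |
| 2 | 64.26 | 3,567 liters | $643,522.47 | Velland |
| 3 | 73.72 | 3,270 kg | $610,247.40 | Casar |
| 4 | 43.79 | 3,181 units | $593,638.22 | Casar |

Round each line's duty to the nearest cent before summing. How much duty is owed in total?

$209,088.69

Line 1 (14.70, Velland, 1,857 units, $59,591.13):
Base rate for 14.70 is $2.26/unit.
Origin Velland qualifies under the Eriovia–Velland agreement and 14.70 is covered: preferential rate Free applies instead.
The additional-duty order on 14.70 targets Casar, not Velland; it does not apply.
Duty = $59,591.13 × 0% = $0.00.
Line 2 (64.26, Velland, 3,567 liters, $643,522.47):
Base rate for 64.26 is 19.5% + $3.80/liter.
Origin Velland qualifies under the Eriovia–Velland agreement and 64.26 is covered: preferential rate Free applies instead.
Duty = $643,522.47 × 0% = $0.00.
Line 3 (73.72, Casar, 3,270 kg, $610,247.40):
Base rate for 73.72 is $6.03/kg.
Duty = 3,270 × $6.03 = $19,718.10.
Line 4 (43.79, Casar, 3,181 units, $593,638.22):
Base rate for 43.79 is 11%.
Additional duty on 43.79 from Casar: +20.9%. Applied ad valorem rate: 11% + 20.9% = 31.9%.
Duty = $593,638.22 × 31.9% = $189,370.59.
Total = $0.00 + $0.00 + $19,718.10 + $189,370.59 = $209,088.69.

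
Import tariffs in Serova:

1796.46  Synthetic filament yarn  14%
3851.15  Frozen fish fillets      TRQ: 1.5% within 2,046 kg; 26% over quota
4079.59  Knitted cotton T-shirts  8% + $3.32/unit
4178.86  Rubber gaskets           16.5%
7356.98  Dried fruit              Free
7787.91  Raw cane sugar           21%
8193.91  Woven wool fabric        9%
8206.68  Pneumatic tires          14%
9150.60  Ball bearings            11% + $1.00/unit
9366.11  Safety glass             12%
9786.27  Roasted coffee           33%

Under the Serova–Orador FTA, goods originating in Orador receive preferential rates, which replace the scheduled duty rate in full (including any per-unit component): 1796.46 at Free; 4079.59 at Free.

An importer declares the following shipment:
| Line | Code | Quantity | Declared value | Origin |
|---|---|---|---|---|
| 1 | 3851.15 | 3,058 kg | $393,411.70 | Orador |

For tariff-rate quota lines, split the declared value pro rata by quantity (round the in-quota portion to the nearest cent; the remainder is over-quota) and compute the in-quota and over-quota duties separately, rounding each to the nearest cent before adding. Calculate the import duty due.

Line 1 (3851.15, Orador, 3,058 kg, $393,411.70):
Code 3851.15 is under a tariff-rate quota (threshold 2,046 kg). In-quota: 2,046 kg at 1.5%; over-quota: 1,012 kg at 26%.
Pro-rata value split: in-quota = $393,411.70 × 2,046/3,058 = $263,217.90; over-quota = $393,411.70 − $263,217.90 = $130,193.80.
In-quota duty = $263,217.90 × 1.5% = $3,948.27. Over-quota duty = $130,193.80 × 26% = $33,850.39.
Line duty = $3,948.27 + $33,850.39 = $37,798.66.

$37,798.66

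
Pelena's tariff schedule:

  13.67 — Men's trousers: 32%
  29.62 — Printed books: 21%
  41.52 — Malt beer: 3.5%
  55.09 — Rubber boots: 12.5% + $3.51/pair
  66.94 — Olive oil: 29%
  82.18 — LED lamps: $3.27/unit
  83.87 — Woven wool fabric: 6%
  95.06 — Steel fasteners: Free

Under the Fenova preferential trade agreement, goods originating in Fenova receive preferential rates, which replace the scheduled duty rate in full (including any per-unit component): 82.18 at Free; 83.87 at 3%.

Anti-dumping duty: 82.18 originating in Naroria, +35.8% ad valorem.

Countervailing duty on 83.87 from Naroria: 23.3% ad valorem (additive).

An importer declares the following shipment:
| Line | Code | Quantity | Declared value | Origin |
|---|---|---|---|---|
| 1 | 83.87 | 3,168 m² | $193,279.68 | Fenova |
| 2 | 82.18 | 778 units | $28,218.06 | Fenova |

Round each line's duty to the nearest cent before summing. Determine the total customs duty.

Line 1 (83.87, Fenova, 3,168 m², $193,279.68):
Base rate for 83.87 is 6%.
Origin Fenova qualifies under the Pelena–Fenova agreement and 83.87 is covered: preferential rate 3% applies instead.
The additional-duty order on 83.87 targets Naroria, not Fenova; it does not apply.
Duty = $193,279.68 × 3% = $5,798.39.
Line 2 (82.18, Fenova, 778 units, $28,218.06):
Base rate for 82.18 is $3.27/unit.
Origin Fenova qualifies under the Pelena–Fenova agreement and 82.18 is covered: preferential rate Free applies instead.
The additional-duty order on 82.18 targets Naroria, not Fenova; it does not apply.
Duty = $28,218.06 × 0% = $0.00.
Total = $5,798.39 + $0.00 = $5,798.39.

$5,798.39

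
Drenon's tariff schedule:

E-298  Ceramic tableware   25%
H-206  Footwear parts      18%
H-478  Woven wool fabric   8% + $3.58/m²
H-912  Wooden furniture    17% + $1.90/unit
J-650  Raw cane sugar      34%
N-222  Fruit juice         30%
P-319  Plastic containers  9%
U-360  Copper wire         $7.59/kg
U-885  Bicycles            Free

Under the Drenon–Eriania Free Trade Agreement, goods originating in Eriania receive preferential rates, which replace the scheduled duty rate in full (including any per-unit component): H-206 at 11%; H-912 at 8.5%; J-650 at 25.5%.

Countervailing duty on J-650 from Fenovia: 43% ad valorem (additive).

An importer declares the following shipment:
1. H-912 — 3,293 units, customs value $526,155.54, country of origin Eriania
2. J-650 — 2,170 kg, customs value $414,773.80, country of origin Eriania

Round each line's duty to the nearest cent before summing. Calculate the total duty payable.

Line 1 (H-912, Eriania, 3,293 units, $526,155.54):
Base rate for H-912 is 17% + $1.90/unit.
Origin Eriania qualifies under the Drenon–Eriania agreement and H-912 is covered: preferential rate 8.5% applies instead.
Duty = $526,155.54 × 8.5% = $44,723.22.
Line 2 (J-650, Eriania, 2,170 kg, $414,773.80):
Base rate for J-650 is 34%.
Origin Eriania qualifies under the Drenon–Eriania agreement and J-650 is covered: preferential rate 25.5% applies instead.
The additional-duty order on J-650 targets Fenovia, not Eriania; it does not apply.
Duty = $414,773.80 × 25.5% = $105,767.32.
Total = $44,723.22 + $105,767.32 = $150,490.54.

$150,490.54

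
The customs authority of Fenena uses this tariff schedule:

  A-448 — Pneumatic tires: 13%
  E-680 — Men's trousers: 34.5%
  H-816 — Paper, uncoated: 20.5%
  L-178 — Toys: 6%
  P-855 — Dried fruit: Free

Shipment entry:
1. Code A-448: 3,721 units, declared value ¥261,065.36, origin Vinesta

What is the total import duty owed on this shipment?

¥33,938.50

Line 1 (A-448, Vinesta, 3,721 units, ¥261,065.36):
Base rate for A-448 is 13%.
Duty = ¥261,065.36 × 13% = ¥33,938.50.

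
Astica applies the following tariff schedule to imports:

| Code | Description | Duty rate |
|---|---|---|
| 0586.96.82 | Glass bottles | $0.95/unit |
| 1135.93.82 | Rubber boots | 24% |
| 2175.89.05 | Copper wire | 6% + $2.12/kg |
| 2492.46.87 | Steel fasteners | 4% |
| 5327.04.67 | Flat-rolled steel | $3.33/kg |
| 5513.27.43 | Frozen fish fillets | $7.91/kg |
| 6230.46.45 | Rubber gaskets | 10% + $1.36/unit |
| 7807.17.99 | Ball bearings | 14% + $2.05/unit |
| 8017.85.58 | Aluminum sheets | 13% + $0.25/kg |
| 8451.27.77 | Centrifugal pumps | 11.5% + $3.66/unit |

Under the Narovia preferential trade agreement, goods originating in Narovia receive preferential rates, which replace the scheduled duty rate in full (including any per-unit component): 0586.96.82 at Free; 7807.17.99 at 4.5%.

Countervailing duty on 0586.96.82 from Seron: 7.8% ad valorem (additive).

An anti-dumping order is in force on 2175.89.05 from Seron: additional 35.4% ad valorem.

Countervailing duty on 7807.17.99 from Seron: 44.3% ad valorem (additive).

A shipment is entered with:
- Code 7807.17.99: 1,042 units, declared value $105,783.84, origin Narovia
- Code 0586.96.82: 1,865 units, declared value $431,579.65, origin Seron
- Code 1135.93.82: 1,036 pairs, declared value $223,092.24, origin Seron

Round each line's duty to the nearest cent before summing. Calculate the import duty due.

Line 1 (7807.17.99, Narovia, 1,042 units, $105,783.84):
Base rate for 7807.17.99 is 14% + $2.05/unit.
Origin Narovia qualifies under the Astica–Narovia agreement and 7807.17.99 is covered: preferential rate 4.5% applies instead.
The additional-duty order on 7807.17.99 targets Seron, not Narovia; it does not apply.
Duty = $105,783.84 × 4.5% = $4,760.27.
Line 2 (0586.96.82, Seron, 1,865 units, $431,579.65):
Base rate for 0586.96.82 is $0.95/unit.
0586.96.82 has an FTA preferential rate, but origin Seron is not Narovia; base rate stands.
Additional duty on 0586.96.82 from Seron: +7.8% ad valorem. Applied ad valorem rate = 7.8%.
Duty = $431,579.65 × 7.8% + 1,865 × $0.95 = $35,434.96.
Line 3 (1135.93.82, Seron, 1,036 pairs, $223,092.24):
Base rate for 1135.93.82 is 24%.
Duty = $223,092.24 × 24% = $53,542.14.
Total = $4,760.27 + $35,434.96 + $53,542.14 = $93,737.37.

$93,737.37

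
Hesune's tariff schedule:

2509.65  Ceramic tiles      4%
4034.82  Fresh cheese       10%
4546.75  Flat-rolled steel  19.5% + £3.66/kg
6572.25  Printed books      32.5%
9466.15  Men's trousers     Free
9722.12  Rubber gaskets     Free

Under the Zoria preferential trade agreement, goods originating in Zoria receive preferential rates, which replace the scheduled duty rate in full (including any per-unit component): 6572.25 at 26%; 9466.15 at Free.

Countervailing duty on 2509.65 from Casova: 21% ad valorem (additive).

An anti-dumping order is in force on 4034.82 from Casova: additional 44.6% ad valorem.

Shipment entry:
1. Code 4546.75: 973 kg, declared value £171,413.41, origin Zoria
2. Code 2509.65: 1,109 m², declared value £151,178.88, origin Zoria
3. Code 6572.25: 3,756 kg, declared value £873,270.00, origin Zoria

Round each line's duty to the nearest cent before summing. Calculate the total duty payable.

£270,084.15

Line 1 (4546.75, Zoria, 973 kg, £171,413.41):
Base rate for 4546.75 is 19.5% + £3.66/kg.
Origin Zoria is the FTA partner but 4546.75 is not on the preference list; base rate stands.
Duty = £171,413.41 × 19.5% + 973 × £3.66 = £36,986.79.
Line 2 (2509.65, Zoria, 1,109 m², £151,178.88):
Base rate for 2509.65 is 4%.
Origin Zoria is the FTA partner but 2509.65 is not on the preference list; base rate stands.
The additional-duty order on 2509.65 targets Casova, not Zoria; it does not apply.
Duty = £151,178.88 × 4% = £6,047.16.
Line 3 (6572.25, Zoria, 3,756 kg, £873,270.00):
Base rate for 6572.25 is 32.5%.
Origin Zoria qualifies under the Hesune–Zoria agreement and 6572.25 is covered: preferential rate 26% applies instead.
Duty = £873,270.00 × 26% = £227,050.20.
Total = £36,986.79 + £6,047.16 + £227,050.20 = £270,084.15.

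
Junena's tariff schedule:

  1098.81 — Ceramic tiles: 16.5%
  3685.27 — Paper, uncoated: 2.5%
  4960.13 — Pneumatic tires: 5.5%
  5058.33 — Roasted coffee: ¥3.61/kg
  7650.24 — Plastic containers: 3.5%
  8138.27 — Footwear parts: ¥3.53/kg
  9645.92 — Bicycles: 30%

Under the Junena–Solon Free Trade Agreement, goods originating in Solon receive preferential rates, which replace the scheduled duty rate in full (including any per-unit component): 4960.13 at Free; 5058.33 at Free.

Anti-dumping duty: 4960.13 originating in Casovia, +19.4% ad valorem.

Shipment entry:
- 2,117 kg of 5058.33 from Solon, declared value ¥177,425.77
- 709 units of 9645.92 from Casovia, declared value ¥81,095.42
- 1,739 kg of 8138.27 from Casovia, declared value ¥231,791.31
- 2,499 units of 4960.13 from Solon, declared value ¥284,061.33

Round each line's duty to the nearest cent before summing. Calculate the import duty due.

¥30,467.30

Line 1 (5058.33, Solon, 2,117 kg, ¥177,425.77):
Base rate for 5058.33 is ¥3.61/kg.
Origin Solon qualifies under the Junena–Solon agreement and 5058.33 is covered: preferential rate Free applies instead.
Duty = ¥177,425.77 × 0% = ¥0.00.
Line 2 (9645.92, Casovia, 709 units, ¥81,095.42):
Base rate for 9645.92 is 30%.
Duty = ¥81,095.42 × 30% = ¥24,328.63.
Line 3 (8138.27, Casovia, 1,739 kg, ¥231,791.31):
Base rate for 8138.27 is ¥3.53/kg.
Duty = 1,739 × ¥3.53 = ¥6,138.67.
Line 4 (4960.13, Solon, 2,499 units, ¥284,061.33):
Base rate for 4960.13 is 5.5%.
Origin Solon qualifies under the Junena–Solon agreement and 4960.13 is covered: preferential rate Free applies instead.
The additional-duty order on 4960.13 targets Casovia, not Solon; it does not apply.
Duty = ¥284,061.33 × 0% = ¥0.00.
Total = ¥0.00 + ¥24,328.63 + ¥6,138.67 + ¥0.00 = ¥30,467.30.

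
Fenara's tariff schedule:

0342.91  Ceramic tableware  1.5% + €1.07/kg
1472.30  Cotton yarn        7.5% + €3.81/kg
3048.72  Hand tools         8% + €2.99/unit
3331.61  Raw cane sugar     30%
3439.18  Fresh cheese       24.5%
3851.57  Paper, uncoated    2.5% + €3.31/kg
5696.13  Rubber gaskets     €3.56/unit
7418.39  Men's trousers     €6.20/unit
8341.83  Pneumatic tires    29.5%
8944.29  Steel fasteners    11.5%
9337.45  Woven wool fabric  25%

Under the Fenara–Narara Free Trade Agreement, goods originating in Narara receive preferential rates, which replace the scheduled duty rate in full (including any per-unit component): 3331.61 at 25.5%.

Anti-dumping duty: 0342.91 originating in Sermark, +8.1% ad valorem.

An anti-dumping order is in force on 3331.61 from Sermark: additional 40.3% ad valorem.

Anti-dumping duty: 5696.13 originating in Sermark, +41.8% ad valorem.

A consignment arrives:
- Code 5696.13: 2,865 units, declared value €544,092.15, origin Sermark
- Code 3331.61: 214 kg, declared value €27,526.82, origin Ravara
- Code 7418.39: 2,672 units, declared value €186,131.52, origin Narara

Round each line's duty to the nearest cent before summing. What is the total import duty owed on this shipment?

Line 1 (5696.13, Sermark, 2,865 units, €544,092.15):
Base rate for 5696.13 is €3.56/unit.
Additional duty on 5696.13 from Sermark: +41.8% ad valorem. Applied ad valorem rate = 41.8%.
Duty = €544,092.15 × 41.8% + 2,865 × €3.56 = €237,629.92.
Line 2 (3331.61, Ravara, 214 kg, €27,526.82):
Base rate for 3331.61 is 30%.
3331.61 has an FTA preferential rate, but origin Ravara is not Narara; base rate stands.
The additional-duty order on 3331.61 targets Sermark, not Ravara; it does not apply.
Duty = €27,526.82 × 30% = €8,258.05.
Line 3 (7418.39, Narara, 2,672 units, €186,131.52):
Base rate for 7418.39 is €6.20/unit.
Origin Narara is the FTA partner but 7418.39 is not on the preference list; base rate stands.
Duty = 2,672 × €6.20 = €16,566.40.
Total = €237,629.92 + €8,258.05 + €16,566.40 = €262,454.37.

€262,454.37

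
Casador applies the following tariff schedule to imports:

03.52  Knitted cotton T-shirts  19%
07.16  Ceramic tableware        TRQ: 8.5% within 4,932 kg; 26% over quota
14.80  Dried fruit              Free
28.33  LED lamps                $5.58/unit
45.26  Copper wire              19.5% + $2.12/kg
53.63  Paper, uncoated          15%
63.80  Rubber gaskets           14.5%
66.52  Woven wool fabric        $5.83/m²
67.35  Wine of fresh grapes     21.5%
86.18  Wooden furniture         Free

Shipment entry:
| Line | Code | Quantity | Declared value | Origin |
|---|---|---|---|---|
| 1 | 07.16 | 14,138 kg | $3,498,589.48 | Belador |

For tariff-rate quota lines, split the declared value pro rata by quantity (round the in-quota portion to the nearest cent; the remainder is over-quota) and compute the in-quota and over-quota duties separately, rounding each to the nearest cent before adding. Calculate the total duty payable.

$696,050.54

Line 1 (07.16, Belador, 14,138 kg, $3,498,589.48):
Code 07.16 is under a tariff-rate quota (threshold 4,932 kg). In-quota: 4,932 kg at 8.5%; over-quota: 9,206 kg at 26%.
Pro-rata value split: in-quota = $3,498,589.48 × 4,932/14,138 = $1,220,472.72; over-quota = $3,498,589.48 − $1,220,472.72 = $2,278,116.76.
In-quota duty = $1,220,472.72 × 8.5% = $103,740.18. Over-quota duty = $2,278,116.76 × 26% = $592,310.36.
Line duty = $103,740.18 + $592,310.36 = $696,050.54.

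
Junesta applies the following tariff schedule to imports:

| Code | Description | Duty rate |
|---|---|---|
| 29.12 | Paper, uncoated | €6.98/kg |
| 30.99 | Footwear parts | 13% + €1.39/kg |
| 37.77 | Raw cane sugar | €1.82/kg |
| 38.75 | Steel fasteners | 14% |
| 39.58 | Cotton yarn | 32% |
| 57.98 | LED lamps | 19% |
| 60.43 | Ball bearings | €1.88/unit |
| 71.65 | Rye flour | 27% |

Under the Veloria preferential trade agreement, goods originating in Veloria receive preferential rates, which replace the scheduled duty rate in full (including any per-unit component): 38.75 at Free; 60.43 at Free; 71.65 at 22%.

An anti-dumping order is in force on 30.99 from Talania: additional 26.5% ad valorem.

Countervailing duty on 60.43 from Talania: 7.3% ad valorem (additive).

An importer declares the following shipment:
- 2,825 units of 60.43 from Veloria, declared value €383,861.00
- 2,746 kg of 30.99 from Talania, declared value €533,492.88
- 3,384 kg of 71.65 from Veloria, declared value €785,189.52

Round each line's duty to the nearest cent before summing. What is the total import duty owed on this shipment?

€387,288.32

Line 1 (60.43, Veloria, 2,825 units, €383,861.00):
Base rate for 60.43 is €1.88/unit.
Origin Veloria qualifies under the Junesta–Veloria agreement and 60.43 is covered: preferential rate Free applies instead.
The additional-duty order on 60.43 targets Talania, not Veloria; it does not apply.
Duty = €383,861.00 × 0% = €0.00.
Line 2 (30.99, Talania, 2,746 kg, €533,492.88):
Base rate for 30.99 is 13% + €1.39/kg.
Additional duty on 30.99 from Talania: +26.5%. Applied ad valorem rate: 13% + 26.5% = 39.5%.
Duty = €533,492.88 × 39.5% + 2,746 × €1.39 = €214,546.63.
Line 3 (71.65, Veloria, 3,384 kg, €785,189.52):
Base rate for 71.65 is 27%.
Origin Veloria qualifies under the Junesta–Veloria agreement and 71.65 is covered: preferential rate 22% applies instead.
Duty = €785,189.52 × 22% = €172,741.69.
Total = €0.00 + €214,546.63 + €172,741.69 = €387,288.32.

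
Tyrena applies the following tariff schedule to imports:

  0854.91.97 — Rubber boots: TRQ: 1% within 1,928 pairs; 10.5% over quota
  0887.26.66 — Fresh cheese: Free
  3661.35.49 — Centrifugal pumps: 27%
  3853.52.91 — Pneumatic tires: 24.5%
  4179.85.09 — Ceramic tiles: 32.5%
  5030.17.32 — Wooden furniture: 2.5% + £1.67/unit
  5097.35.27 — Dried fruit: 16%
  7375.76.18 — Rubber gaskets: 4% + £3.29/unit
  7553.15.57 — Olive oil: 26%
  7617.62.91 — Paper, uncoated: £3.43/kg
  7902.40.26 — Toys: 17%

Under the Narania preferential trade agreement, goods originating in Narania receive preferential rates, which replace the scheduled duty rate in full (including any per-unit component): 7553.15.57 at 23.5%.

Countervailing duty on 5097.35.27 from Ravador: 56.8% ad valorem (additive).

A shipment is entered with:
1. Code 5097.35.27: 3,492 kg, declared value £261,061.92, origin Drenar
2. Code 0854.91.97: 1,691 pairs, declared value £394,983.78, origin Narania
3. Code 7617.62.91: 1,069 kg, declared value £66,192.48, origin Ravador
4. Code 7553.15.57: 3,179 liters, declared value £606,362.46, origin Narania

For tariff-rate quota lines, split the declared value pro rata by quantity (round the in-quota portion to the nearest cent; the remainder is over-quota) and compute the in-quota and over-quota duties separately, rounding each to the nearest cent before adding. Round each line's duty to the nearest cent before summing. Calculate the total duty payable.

£191,881.60

Line 1 (5097.35.27, Drenar, 3,492 kg, £261,061.92):
Base rate for 5097.35.27 is 16%.
The additional-duty order on 5097.35.27 targets Ravador, not Drenar; it does not apply.
Duty = £261,061.92 × 16% = £41,769.91.
Line 2 (0854.91.97, Narania, 1,691 pairs, £394,983.78):
Code 0854.91.97 is under a tariff-rate quota (threshold 1,928 pairs). Quantity 1,691 pairs is within the quota, so the in-quota rate 1% applies to the full value.
Duty = £394,983.78 × 1% = £3,949.84.
Line 3 (7617.62.91, Ravador, 1,069 kg, £66,192.48):
Base rate for 7617.62.91 is £3.43/kg.
Duty = 1,069 × £3.43 = £3,666.67.
Line 4 (7553.15.57, Narania, 3,179 liters, £606,362.46):
Base rate for 7553.15.57 is 26%.
Origin Narania qualifies under the Tyrena–Narania agreement and 7553.15.57 is covered: preferential rate 23.5% applies instead.
Duty = £606,362.46 × 23.5% = £142,495.18.
Total = £41,769.91 + £3,949.84 + £3,666.67 + £142,495.18 = £191,881.60.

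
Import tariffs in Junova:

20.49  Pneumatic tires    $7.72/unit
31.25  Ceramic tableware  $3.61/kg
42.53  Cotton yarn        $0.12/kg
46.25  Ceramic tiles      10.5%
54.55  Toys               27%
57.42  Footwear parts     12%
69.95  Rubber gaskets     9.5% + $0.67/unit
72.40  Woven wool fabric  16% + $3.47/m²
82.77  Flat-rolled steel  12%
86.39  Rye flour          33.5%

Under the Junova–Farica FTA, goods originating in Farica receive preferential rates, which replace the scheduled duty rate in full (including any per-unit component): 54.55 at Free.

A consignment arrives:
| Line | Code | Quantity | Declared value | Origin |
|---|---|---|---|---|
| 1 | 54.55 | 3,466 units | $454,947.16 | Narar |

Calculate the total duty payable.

$122,835.73

Line 1 (54.55, Narar, 3,466 units, $454,947.16):
Base rate for 54.55 is 27%.
54.55 has an FTA preferential rate, but origin Narar is not Farica; base rate stands.
Duty = $454,947.16 × 27% = $122,835.73.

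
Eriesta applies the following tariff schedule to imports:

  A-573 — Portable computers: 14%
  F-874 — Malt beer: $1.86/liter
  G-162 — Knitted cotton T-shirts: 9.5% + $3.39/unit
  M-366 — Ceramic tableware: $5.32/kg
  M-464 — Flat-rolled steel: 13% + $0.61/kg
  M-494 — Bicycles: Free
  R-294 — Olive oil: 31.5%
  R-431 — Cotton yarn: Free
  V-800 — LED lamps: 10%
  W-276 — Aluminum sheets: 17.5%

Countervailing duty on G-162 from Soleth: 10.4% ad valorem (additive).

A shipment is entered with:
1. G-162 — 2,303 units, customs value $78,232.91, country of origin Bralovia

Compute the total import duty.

Line 1 (G-162, Bralovia, 2,303 units, $78,232.91):
Base rate for G-162 is 9.5% + $3.39/unit.
The additional-duty order on G-162 targets Soleth, not Bralovia; it does not apply.
Duty = $78,232.91 × 9.5% + 2,303 × $3.39 = $15,239.30.

$15,239.30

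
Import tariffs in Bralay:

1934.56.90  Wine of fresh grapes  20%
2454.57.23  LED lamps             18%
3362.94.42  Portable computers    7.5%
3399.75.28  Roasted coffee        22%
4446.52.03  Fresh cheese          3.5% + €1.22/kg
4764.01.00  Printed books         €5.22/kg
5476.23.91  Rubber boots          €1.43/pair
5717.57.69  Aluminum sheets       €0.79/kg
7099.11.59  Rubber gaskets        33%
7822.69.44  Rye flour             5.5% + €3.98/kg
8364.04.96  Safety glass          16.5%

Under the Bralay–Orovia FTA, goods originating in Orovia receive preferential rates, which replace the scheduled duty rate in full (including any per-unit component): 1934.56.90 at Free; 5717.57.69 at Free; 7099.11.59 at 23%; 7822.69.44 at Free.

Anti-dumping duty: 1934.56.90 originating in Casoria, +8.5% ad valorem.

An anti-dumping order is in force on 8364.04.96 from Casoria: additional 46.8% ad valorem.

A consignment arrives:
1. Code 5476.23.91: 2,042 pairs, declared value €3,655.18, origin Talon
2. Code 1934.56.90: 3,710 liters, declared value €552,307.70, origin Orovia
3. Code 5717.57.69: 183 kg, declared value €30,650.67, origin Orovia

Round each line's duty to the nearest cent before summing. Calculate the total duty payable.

Line 1 (5476.23.91, Talon, 2,042 pairs, €3,655.18):
Base rate for 5476.23.91 is €1.43/pair.
Duty = 2,042 × €1.43 = €2,920.06.
Line 2 (1934.56.90, Orovia, 3,710 liters, €552,307.70):
Base rate for 1934.56.90 is 20%.
Origin Orovia qualifies under the Bralay–Orovia agreement and 1934.56.90 is covered: preferential rate Free applies instead.
The additional-duty order on 1934.56.90 targets Casoria, not Orovia; it does not apply.
Duty = €552,307.70 × 0% = €0.00.
Line 3 (5717.57.69, Orovia, 183 kg, €30,650.67):
Base rate for 5717.57.69 is €0.79/kg.
Origin Orovia qualifies under the Bralay–Orovia agreement and 5717.57.69 is covered: preferential rate Free applies instead.
Duty = €30,650.67 × 0% = €0.00.
Total = €2,920.06 + €0.00 + €0.00 = €2,920.06.

€2,920.06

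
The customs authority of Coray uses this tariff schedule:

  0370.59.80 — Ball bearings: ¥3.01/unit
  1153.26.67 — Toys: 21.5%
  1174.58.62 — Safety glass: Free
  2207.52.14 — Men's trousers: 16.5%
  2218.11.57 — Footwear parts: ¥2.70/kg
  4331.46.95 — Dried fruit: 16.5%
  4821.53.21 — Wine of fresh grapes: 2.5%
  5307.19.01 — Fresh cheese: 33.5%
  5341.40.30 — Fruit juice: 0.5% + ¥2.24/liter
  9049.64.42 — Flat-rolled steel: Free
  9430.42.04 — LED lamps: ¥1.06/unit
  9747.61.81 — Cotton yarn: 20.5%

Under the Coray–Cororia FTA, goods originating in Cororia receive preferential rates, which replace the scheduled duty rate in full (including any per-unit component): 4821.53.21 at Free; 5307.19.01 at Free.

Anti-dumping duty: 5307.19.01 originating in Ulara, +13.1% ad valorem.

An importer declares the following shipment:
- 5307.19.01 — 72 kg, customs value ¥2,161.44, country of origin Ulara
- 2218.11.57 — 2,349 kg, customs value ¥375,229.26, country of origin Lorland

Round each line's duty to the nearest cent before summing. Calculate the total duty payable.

Line 1 (5307.19.01, Ulara, 72 kg, ¥2,161.44):
Base rate for 5307.19.01 is 33.5%.
5307.19.01 has an FTA preferential rate, but origin Ulara is not Cororia; base rate stands.
Additional duty on 5307.19.01 from Ulara: +13.1%. Applied ad valorem rate: 33.5% + 13.1% = 46.6%.
Duty = ¥2,161.44 × 46.6% = ¥1,007.23.
Line 2 (2218.11.57, Lorland, 2,349 kg, ¥375,229.26):
Base rate for 2218.11.57 is ¥2.70/kg.
Duty = 2,349 × ¥2.70 = ¥6,342.30.
Total = ¥1,007.23 + ¥6,342.30 = ¥7,349.53.

¥7,349.53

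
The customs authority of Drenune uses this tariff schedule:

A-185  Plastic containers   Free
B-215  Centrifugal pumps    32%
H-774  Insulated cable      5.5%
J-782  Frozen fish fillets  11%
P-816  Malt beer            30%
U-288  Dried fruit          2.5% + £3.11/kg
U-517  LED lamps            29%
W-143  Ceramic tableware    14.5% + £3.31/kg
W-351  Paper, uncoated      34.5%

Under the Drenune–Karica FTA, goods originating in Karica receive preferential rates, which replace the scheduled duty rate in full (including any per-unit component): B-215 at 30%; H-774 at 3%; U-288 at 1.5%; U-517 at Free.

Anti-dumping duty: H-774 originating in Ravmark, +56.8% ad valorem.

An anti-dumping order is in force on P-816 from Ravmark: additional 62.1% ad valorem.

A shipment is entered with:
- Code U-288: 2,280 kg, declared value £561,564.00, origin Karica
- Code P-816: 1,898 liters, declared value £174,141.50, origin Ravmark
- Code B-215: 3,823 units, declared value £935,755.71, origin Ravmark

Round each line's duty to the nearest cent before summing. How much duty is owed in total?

Line 1 (U-288, Karica, 2,280 kg, £561,564.00):
Base rate for U-288 is 2.5% + £3.11/kg.
Origin Karica qualifies under the Drenune–Karica agreement and U-288 is covered: preferential rate 1.5% applies instead.
Duty = £561,564.00 × 1.5% = £8,423.46.
Line 2 (P-816, Ravmark, 1,898 liters, £174,141.50):
Base rate for P-816 is 30%.
Additional duty on P-816 from Ravmark: +62.1%. Applied ad valorem rate: 30% + 62.1% = 92.1%.
Duty = £174,141.50 × 92.1% = £160,384.32.
Line 3 (B-215, Ravmark, 3,823 units, £935,755.71):
Base rate for B-215 is 32%.
B-215 has an FTA preferential rate, but origin Ravmark is not Karica; base rate stands.
Duty = £935,755.71 × 32% = £299,441.83.
Total = £8,423.46 + £160,384.32 + £299,441.83 = £468,249.61.

£468,249.61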